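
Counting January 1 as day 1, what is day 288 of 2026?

October 15, 2026

January has 31 days (288 − 31 = 257 remain).
February has 28 days (257 − 28 = 229 remain).
March has 31 days (229 − 31 = 198 remain).
April has 30 days (198 − 30 = 168 remain).
May has 31 days (168 − 31 = 137 remain).
June has 30 days (137 − 30 = 107 remain).
July has 31 days (107 − 31 = 76 remain).
August has 31 days (76 − 31 = 45 remain).
September has 30 days (45 − 30 = 15 remain).
15 into October → October 15.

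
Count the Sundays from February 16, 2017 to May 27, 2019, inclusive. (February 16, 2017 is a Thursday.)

119

February 16, 2017 is a Thursday; the first Sunday on or after it is February 19, 2017 (3 days later).
From February 19, 2017 to May 27, 2019: 315 + 365 + 147 = 827 days (rest of 2017, 2018, to May 27, 2019 in 2019).
827 ÷ 7 = 118 full weeks with remainder 1, so 118 more Sundays after the first → 119.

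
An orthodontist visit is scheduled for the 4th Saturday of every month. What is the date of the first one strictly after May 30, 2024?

May 2024 starts on a Wednesday; its first Saturday is the 4th, so the 4th Saturday is the 25th — May 25, 2024.
That is not after May 30, 2024, so look at June 2024.
June 2024 starts on a Saturday; its first Saturday is the 1st, so the 4th Saturday is the 22nd — June 22, 2024.

June 22, 2024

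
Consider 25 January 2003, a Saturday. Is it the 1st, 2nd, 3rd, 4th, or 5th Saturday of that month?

4th

Day 25 falls in week ⌈25/7⌉ of the month.
Days 1–7 hold the 1st Saturday, 8–14 the 2nd, 15–21 the 3rd, 22–28 the 4th, 29–31 the 5th.
25 is in the range for the 4th.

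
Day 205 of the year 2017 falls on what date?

Jul 24, 2017

Jan has 31 days (205 − 31 = 174 remain).
Feb has 28 days (174 − 28 = 146 remain).
Mar has 31 days (146 − 31 = 115 remain).
Apr has 30 days (115 − 30 = 85 remain).
May has 31 days (85 − 31 = 54 remain).
Jun has 30 days (54 − 30 = 24 remain).
24 into Jul → Jul 24.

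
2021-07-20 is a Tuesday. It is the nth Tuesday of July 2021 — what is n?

Day 20 falls in week ⌈20/7⌉ of the month.
Days 1–7 hold the 1st Tuesday, 8–14 the 2nd, 15–21 the 3rd, 22–28 the 4th, 29–31 the 5th.
20 is in the range for the 3rd.

3rd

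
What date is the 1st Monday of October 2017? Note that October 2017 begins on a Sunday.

October 2017 begins on a Sunday, so the first Monday is October 2 (1 day later).

2017-10-02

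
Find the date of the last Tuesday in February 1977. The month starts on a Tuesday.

February 1977 begins on a Tuesday, so the first Tuesday is February 1.
February 1977 has 28 days. Adding weeks: 1, 8, 15, 22 — the last one ≤ 28 is the 22nd.

1977-02-22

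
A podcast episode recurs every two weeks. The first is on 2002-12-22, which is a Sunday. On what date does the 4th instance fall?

2003-02-02

The 4th occurrence is 3 intervals after the first: 3 × 14 = 42 days after 2002-12-22.
December has 31 days — 9 days to the end of December leaves 33.
January has 31 days (2 left).
2 days into February → 2003-02-02.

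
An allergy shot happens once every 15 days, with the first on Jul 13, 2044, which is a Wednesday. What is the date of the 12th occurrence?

Dec 25, 2044

The 12th occurrence is 11 intervals after the first: 11 × 15 = 165 days after Jul 13, 2044.
Jul has 31 days — 18 days to the end of Jul leaves 147.
Aug has 31 days (116 left).
Sep has 30 days (86 left).
Oct has 31 days (55 left).
Nov has 30 days (25 left).
25 days into Dec → Dec 25, 2044.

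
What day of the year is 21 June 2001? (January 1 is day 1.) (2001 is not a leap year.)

Days in months before June: 31 + 28 + 31 + 30 + 31 = 151.
Plus 21 days into June → day 172.

172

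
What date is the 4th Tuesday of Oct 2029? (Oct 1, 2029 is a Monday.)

Oct 2029 begins on a Monday, so the first Tuesday is Oct 2 (1 day later).
The 4th Tuesday is 3 weeks later: 2 + 21 = 23.

Oct 23, 2029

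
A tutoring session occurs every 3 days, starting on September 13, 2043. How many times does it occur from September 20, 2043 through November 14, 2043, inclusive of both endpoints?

18

Occurrences land 3·i days after September 13, 2043 for i = 0, 1, 2, …
September 20, 2043 is 7 days after the start; 7 ÷ 3 = 2 remainder 1; since the remainder is 1, round up to i = 3. First occurrence in the window: #4 on September 22, 2043 (3×3 = 9 days in).
November 14, 2043 is 62 days after the start; 62 ÷ 3 = 20 remainder 2. Last occurrence in the window: #21 on November 12, 2043.
Occurrences #4 through #21: 18 in total.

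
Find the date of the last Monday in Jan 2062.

Jan 2062 begins on a Sunday, so the first Monday is Jan 2 (1 day later).
Jan 2062 has 31 days. Adding weeks: 2, 9, 16, 23, 30 — the last one ≤ 31 is the 30th.

Jan 30, 2062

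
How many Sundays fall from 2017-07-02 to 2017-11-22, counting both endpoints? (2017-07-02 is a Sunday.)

2017-07-02 is a Sunday; the first Sunday on or after it is 2017-07-02.
From 2017-07-02 to 2017-11-22: 29 + 31 + 30 + 31 + 22 = 143 days (rest of July, August, September, October, November).
143 ÷ 7 = 20 full weeks with remainder 3, so 20 more Sundays after the first → 21.

21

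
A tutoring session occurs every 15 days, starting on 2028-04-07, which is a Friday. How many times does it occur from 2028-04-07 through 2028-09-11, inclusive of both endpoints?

11

Occurrences land 15·i days after 2028-04-07 for i = 0, 1, 2, …
The window opens on the start date, so the first occurrence inside is #1 on 2028-04-07.
2028-09-11 is 157 days after the start; 157 ÷ 15 = 10 remainder 7. Last occurrence in the window: #11 on 2028-09-04.
Occurrences #1 through #11: 11 in total.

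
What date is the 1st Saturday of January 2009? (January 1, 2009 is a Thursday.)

2009-01-03

January 2009 begins on a Thursday, so the first Saturday is January 3 (2 days later).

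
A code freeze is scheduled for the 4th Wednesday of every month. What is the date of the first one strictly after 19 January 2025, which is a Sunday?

January 2025 starts on a Wednesday; its first Wednesday is the 1st, so the 4th Wednesday is the 22nd — 22 January 2025.
22 January 2025 is after 19 January 2025, so that is the next one.

22 January 2025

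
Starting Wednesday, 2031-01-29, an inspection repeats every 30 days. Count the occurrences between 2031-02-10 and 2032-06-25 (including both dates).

17

Occurrences land 30·i days after 2031-01-29 for i = 0, 1, 2, …
2031-02-10 is 12 days after the start; 12 ÷ 30 = 0 remainder 12; since the remainder is 12, round up to i = 1. First occurrence in the window: #2 on 2031-02-28 (1×30 = 30 days in).
2032-06-25 is 513 days after the start; 513 ÷ 30 = 17 remainder 3. Last occurrence in the window: #18 on 2032-06-22.
Occurrences #2 through #18: 17 in total.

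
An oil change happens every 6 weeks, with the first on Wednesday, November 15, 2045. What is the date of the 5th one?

May 2, 2046

The 5th occurrence is 4 intervals after the first: 4 × 42 = 168 days after November 15, 2045.
November has 30 days — 15 days to the end of November leaves 153.
December has 31 days (122 left).
January has 31 days (91 left).
February has 28 days (63 left).
March has 31 days (32 left).
April has 30 days (2 left).
2 days into May → May 2, 2046.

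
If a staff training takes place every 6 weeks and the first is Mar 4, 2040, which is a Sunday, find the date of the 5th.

Aug 19, 2040

The 5th occurrence is 4 intervals after the first: 4 × 42 = 168 days after Mar 4, 2040.
Mar has 31 days — 27 days to the end of Mar leaves 141.
Apr has 30 days (111 left).
May has 31 days (80 left).
Jun has 30 days (50 left).
Jul has 31 days (19 left).
19 days into Aug → Aug 19, 2040.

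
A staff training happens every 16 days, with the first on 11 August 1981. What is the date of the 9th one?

The 9th occurrence is 8 intervals after the first: 8 × 16 = 128 days after 11 August 1981.
August has 31 days — 20 days to the end of August leaves 108.
September has 30 days (78 left).
October has 31 days (47 left).
November has 30 days (17 left).
17 days into December → 17 December 1981.

17 December 1981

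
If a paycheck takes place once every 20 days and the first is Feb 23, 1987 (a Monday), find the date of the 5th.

May 14, 1987

The 5th occurrence is 4 intervals after the first: 4 × 20 = 80 days after Feb 23, 1987.
Feb has 28 days — 5 days to the end of Feb leaves 75.
Mar has 31 days (44 left).
Apr has 30 days (14 left).
14 days into May → May 14, 1987.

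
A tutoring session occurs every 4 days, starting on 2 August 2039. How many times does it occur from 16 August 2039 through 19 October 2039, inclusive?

Occurrences land 4·i days after 2 August 2039 for i = 0, 1, 2, …
16 August 2039 is 14 days after the start; 14 ÷ 4 = 3 remainder 2; since the remainder is 2, round up to i = 4. First occurrence in the window: #5 on 18 August 2039 (4×4 = 16 days in).
19 October 2039 is 78 days after the start; 78 ÷ 4 = 19 remainder 2. Last occurrence in the window: #20 on 17 October 2039.
Occurrences #5 through #20: 16 in total.

16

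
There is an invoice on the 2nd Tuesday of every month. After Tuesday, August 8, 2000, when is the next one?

August 2000 starts on a Tuesday; its first Tuesday is the 1st, so the 2nd Tuesday is the 8th — August 8, 2000.
That is not after August 8, 2000, so look at September 2000.
September 2000 starts on a Friday; its first Tuesday is the 5th, so the 2nd Tuesday is the 12th — September 12, 2000.

September 12, 2000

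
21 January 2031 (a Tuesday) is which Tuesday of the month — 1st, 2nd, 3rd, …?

Day 21 falls in week ⌈21/7⌉ of the month.
Days 1–7 hold the 1st Tuesday, 8–14 the 2nd, 15–21 the 3rd, 22–28 the 4th, 29–31 the 5th.
21 is in the range for the 3rd.

3rd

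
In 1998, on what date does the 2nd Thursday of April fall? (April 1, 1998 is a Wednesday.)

April 1998 begins on a Wednesday, so the first Thursday is April 2 (1 day later).
The 2nd Thursday is 1 weeks later: 2 + 7 = 9.

1998-04-09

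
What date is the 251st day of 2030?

Jan has 31 days (251 − 31 = 220 remain).
Feb has 28 days (220 − 28 = 192 remain).
Mar has 31 days (192 − 31 = 161 remain).
Apr has 30 days (161 − 30 = 131 remain).
May has 31 days (131 − 31 = 100 remain).
Jun has 30 days (100 − 30 = 70 remain).
Jul has 31 days (70 − 31 = 39 remain).
Aug has 31 days (39 − 31 = 8 remain).
8 into Sep → Sep 8.

Sep 8, 2030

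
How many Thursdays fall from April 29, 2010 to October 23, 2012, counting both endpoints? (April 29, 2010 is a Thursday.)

April 29, 2010 is a Thursday; the first Thursday on or after it is April 29, 2010.
From April 29, 2010 to October 23, 2012: 246 + 365 + 297 = 908 days (rest of 2010, 2011, to October 23, 2012 in 2012).
908 ÷ 7 = 129 full weeks with remainder 5, so 129 more Thursdays after the first → 130.

130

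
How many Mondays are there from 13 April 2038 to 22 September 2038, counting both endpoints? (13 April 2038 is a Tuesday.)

23

13 April 2038 is a Tuesday; the first Monday on or after it is 19 April 2038 (6 days later).
From 19 April 2038 to 22 September 2038: 11 + 31 + 30 + 31 + 31 + 22 = 156 days (rest of April, May, June, July, August, September).
156 ÷ 7 = 22 full weeks with remainder 2, so 22 more Mondays after the first → 23.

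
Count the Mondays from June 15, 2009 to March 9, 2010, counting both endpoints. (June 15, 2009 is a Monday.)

39

June 15, 2009 is a Monday; the first Monday on or after it is June 15, 2009.
From June 15, 2009 to March 9, 2010: 15 + 31 + 31 + 30 + 31 + 30 + 31 + 31 + 28 + 9 = 267 days (rest of June, July, August, September, October, November, December, January, February, March).
267 ÷ 7 = 38 full weeks with remainder 1, so 38 more Mondays after the first → 39.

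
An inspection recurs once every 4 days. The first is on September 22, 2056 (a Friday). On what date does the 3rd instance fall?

The 3rd occurrence is 2 intervals after the first: 2 × 4 = 8 days after September 22, 2056.
8 days later is September 30, 2056.

September 30, 2056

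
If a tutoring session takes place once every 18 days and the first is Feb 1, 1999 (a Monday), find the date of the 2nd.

The 2nd occurrence is 1 interval after the first: 1 × 18 = 18 days after Feb 1, 1999.
18 days later is Feb 19, 1999.

Feb 19, 1999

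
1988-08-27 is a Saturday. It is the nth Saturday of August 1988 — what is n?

Day 27 falls in week ⌈27/7⌉ of the month.
Days 1–7 hold the 1st Saturday, 8–14 the 2nd, 15–21 the 3rd, 22–28 the 4th, 29–31 the 5th.
27 is in the range for the 4th.

4th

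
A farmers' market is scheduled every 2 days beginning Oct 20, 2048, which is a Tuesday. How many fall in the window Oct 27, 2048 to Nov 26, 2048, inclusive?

Occurrences land 2·i days after Oct 20, 2048 for i = 0, 1, 2, …
Oct 27, 2048 is 7 days after the start; 7 ÷ 2 = 3 remainder 1; since the remainder is 1, round up to i = 4. First occurrence in the window: #5 on Oct 28, 2048 (4×2 = 8 days in).
Nov 26, 2048 is 37 days after the start; 37 ÷ 2 = 18 remainder 1. Last occurrence in the window: #19 on Nov 25, 2048.
Occurrences #5 through #19: 15 in total.

15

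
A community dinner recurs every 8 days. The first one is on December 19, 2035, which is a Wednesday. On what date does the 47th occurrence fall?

December 21, 2036

The 47th occurrence is 46 intervals after the first: 46 × 8 = 368 days after December 19, 2035.
December has 31 days — 12 days to the end of December leaves 356.
January has 31 days (325 left).
February has 29 days (296 left).
March has 31 days (265 left).
April has 30 days (235 left).
May has 31 days (204 left).
June has 30 days (174 left).
July has 31 days (143 left).
August has 31 days (112 left).
September has 30 days (82 left).
October has 31 days (51 left).
November has 30 days (21 left).
21 days into December → December 21, 2036.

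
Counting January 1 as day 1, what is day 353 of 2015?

January has 31 days (353 − 31 = 322 remain).
February has 28 days (322 − 28 = 294 remain).
March has 31 days (294 − 31 = 263 remain).
April has 30 days (263 − 30 = 233 remain).
May has 31 days (233 − 31 = 202 remain).
June has 30 days (202 − 30 = 172 remain).
July has 31 days (172 − 31 = 141 remain).
August has 31 days (141 − 31 = 110 remain).
September has 30 days (110 − 30 = 80 remain).
October has 31 days (80 − 31 = 49 remain).
November has 30 days (49 − 30 = 19 remain).
19 into December → December 19.

2015-12-19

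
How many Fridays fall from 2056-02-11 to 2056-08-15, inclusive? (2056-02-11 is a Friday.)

27

2056-02-11 is a Friday; the first Friday on or after it is 2056-02-11.
From 2056-02-11 to 2056-08-15: 18 + 31 + 30 + 31 + 30 + 31 + 15 = 186 days (rest of February, March, April, May, June, July, August).
186 ÷ 7 = 26 full weeks with remainder 4, so 26 more Fridays after the first → 27.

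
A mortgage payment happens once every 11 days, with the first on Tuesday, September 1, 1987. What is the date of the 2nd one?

The 2nd occurrence is 1 interval after the first: 1 × 11 = 11 days after September 1, 1987.
11 days later is September 12, 1987.

September 12, 1987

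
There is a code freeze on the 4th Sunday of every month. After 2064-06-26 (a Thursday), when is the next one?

June 2064 starts on a Sunday; its first Sunday is the 1st, so the 4th Sunday is the 22nd — 2064-06-22.
That is not after 2064-06-26, so look at July 2064.
July 2064 starts on a Tuesday; its first Sunday is the 6th, so the 4th Sunday is the 27th — 2064-07-27.

2064-07-27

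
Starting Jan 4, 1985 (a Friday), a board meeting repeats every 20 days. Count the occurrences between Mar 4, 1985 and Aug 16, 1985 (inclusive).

Occurrences land 20·i days after Jan 4, 1985 for i = 0, 1, 2, …
Mar 4, 1985 is 59 days after the start; 59 ÷ 20 = 2 remainder 19; since the remainder is 19, round up to i = 3. First occurrence in the window: #4 on Mar 5, 1985 (3×20 = 60 days in).
Aug 16, 1985 is 224 days after the start; 224 ÷ 20 = 11 remainder 4. Last occurrence in the window: #12 on Aug 12, 1985.
Occurrences #4 through #12: 9 in total.

9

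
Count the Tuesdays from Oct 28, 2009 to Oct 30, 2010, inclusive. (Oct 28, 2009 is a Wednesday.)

52

Oct 28, 2009 is a Wednesday; the first Tuesday on or after it is Nov 3, 2009 (6 days later).
From Nov 3, 2009 to Oct 30, 2010: 58 + 303 = 361 days (rest of 2009, to Oct 30, 2010 in 2010).
361 ÷ 7 = 51 full weeks with remainder 4, so 51 more Tuesdays after the first → 52.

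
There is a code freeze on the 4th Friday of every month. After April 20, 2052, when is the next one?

April 2052 starts on a Monday; its first Friday is the 5th, so the 4th Friday is the 26th — April 26, 2052.
April 26, 2052 is after April 20, 2052, so that is the next one.

April 26, 2052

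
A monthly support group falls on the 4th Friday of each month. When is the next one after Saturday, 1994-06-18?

1994-06-24

June 1994 starts on a Wednesday; its first Friday is the 3rd, so the 4th Friday is the 24th — 1994-06-24.
1994-06-24 is after 1994-06-18, so that is the next one.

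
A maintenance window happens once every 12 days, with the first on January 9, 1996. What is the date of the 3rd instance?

February 2, 1996

The 3rd occurrence is 2 intervals after the first: 2 × 12 = 24 days after January 9, 1996.
January has 31 days — 22 days to the end of January leaves 2.
2 days into February → February 2, 1996.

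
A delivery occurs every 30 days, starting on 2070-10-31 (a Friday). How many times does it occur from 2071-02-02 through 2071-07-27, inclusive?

5

Occurrences land 30·i days after 2070-10-31 for i = 0, 1, 2, …
2071-02-02 is 94 days after the start; 94 ÷ 30 = 3 remainder 4; since the remainder is 4, round up to i = 4. First occurrence in the window: #5 on 2071-02-28 (4×30 = 120 days in).
2071-07-27 is 269 days after the start; 269 ÷ 30 = 8 remainder 29. Last occurrence in the window: #9 on 2071-06-28.
Occurrences #5 through #9: 5 in total.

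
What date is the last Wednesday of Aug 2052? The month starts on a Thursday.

Aug 28, 2052

Aug 2052 begins on a Thursday, so the first Wednesday is Aug 7 (6 days later).
Aug 2052 has 31 days. Adding weeks: 7, 14, 21, 28 — the last one ≤ 31 is the 28th.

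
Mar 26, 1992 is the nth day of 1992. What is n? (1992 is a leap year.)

86

Days in months before Mar: 31 + 29 = 60.
Plus 26 days into Mar → day 86.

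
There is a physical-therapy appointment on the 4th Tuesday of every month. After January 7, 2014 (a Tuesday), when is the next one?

January 2014 starts on a Wednesday; its first Tuesday is the 7th, so the 4th Tuesday is the 28th — January 28, 2014.
January 28, 2014 is after January 7, 2014, so that is the next one.

January 28, 2014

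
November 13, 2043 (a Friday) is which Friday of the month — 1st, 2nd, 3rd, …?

Day 13 falls in week ⌈13/7⌉ of the month.
Days 1–7 hold the 1st Friday, 8–14 the 2nd, 15–21 the 3rd, 22–28 the 4th, 29–31 the 5th.
13 is in the range for the 2nd.

2nd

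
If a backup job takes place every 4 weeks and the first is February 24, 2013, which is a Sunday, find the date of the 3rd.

The 3rd occurrence is 2 intervals after the first: 2 × 28 = 56 days after February 24, 2013.
February has 28 days — 4 days to the end of February leaves 52.
March has 31 days (21 left).
21 days into April → April 21, 2013.

April 21, 2013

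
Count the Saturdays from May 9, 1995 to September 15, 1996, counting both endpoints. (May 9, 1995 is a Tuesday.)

May 9, 1995 is a Tuesday; the first Saturday on or after it is May 13, 1995 (4 days later).
From May 13, 1995 to September 15, 1996: 232 + 259 = 491 days (rest of 1995, to September 15, 1996 in 1996).
491 ÷ 7 = 70 full weeks with remainder 1, so 70 more Saturdays after the first → 71.

71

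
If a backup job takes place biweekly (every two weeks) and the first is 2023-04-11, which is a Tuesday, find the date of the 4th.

The 4th occurrence is 3 intervals after the first: 3 × 14 = 42 days after 2023-04-11.
April has 30 days — 19 days to the end of April leaves 23.
23 days into May → 2023-05-23.

2023-05-23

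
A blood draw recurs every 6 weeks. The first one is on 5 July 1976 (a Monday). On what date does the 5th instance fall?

20 December 1976

The 5th occurrence is 4 intervals after the first: 4 × 42 = 168 days after 5 July 1976.
July has 31 days — 26 days to the end of July leaves 142.
August has 31 days (111 left).
September has 30 days (81 left).
October has 31 days (50 left).
November has 30 days (20 left).
20 days into December → 20 December 1976.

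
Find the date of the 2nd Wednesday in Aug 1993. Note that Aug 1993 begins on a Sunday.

Aug 1993 begins on a Sunday, so the first Wednesday is Aug 4 (3 days later).
The 2nd Wednesday is 1 weeks later: 4 + 7 = 11.

Aug 11, 1993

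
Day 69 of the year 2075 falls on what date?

2075-03-10

January has 31 days (69 − 31 = 38 remain).
February has 28 days (38 − 28 = 10 remain).
10 into March → March 10.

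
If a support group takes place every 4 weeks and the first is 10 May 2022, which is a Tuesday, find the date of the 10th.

The 10th occurrence is 9 intervals after the first: 9 × 28 = 252 days after 10 May 2022.
May has 31 days — 21 days to the end of May leaves 231.
June has 30 days (201 left).
July has 31 days (170 left).
August has 31 days (139 left).
September has 30 days (109 left).
October has 31 days (78 left).
November has 30 days (48 left).
December has 31 days (17 left).
17 days into January → 17 January 2023.

17 January 2023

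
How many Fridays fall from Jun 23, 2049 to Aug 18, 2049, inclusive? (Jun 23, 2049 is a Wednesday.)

Jun 23, 2049 is a Wednesday; the first Friday on or after it is Jun 25, 2049 (2 days later).
From Jun 25, 2049 to Aug 18, 2049: 5 + 31 + 18 = 54 days (rest of Jun, Jul, Aug).
54 ÷ 7 = 7 full weeks with remainder 5, so 7 more Fridays after the first → 8.

8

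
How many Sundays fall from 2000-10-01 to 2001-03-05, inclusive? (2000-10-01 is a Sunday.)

2000-10-01 is a Sunday; the first Sunday on or after it is 2000-10-01.
From 2000-10-01 to 2001-03-05: 30 + 30 + 31 + 31 + 28 + 5 = 155 days (rest of October, November, December, January, February, March).
155 ÷ 7 = 22 full weeks with remainder 1, so 22 more Sundays after the first → 23.

23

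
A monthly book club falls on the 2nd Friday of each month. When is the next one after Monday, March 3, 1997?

March 14, 1997

March 1997 starts on a Saturday; its first Friday is the 7th, so the 2nd Friday is the 14th — March 14, 1997.
March 14, 1997 is after March 3, 1997, so that is the next one.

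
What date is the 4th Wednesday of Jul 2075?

Jul 2075 begins on a Monday, so the first Wednesday is Jul 3 (2 days later).
The 4th Wednesday is 3 weeks later: 3 + 21 = 24.

Jul 24, 2075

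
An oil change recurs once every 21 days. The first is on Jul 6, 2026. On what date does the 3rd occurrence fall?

Aug 17, 2026

The 3rd occurrence is 2 intervals after the first: 2 × 21 = 42 days after Jul 6, 2026.
Jul has 31 days — 25 days to the end of Jul leaves 17.
17 days into Aug → Aug 17, 2026.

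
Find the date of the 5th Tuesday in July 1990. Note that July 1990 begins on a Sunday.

31 July 1990

July 1990 begins on a Sunday, so the first Tuesday is July 3 (2 days later).
The 5th Tuesday is 4 weeks later: 3 + 28 = 31.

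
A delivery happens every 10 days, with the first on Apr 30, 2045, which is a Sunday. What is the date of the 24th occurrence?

The 24th occurrence is 23 intervals after the first: 23 × 10 = 230 days after Apr 30, 2045.
Apr has 30 days — 0 days to the end of Apr leaves 230.
May has 31 days (199 left).
Jun has 30 days (169 left).
Jul has 31 days (138 left).
Aug has 31 days (107 left).
Sep has 30 days (77 left).
Oct has 31 days (46 left).
Nov has 30 days (16 left).
16 days into Dec → Dec 16, 2045.

Dec 16, 2045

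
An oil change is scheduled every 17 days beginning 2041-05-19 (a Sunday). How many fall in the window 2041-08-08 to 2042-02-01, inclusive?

11

Occurrences land 17·i days after 2041-05-19 for i = 0, 1, 2, …
2041-08-08 is 81 days after the start; 81 ÷ 17 = 4 remainder 13; since the remainder is 13, round up to i = 5. First occurrence in the window: #6 on 2041-08-12 (5×17 = 85 days in).
2042-02-01 is 258 days after the start; 258 ÷ 17 = 15 remainder 3. Last occurrence in the window: #16 on 2042-01-29.
Occurrences #6 through #16: 11 in total.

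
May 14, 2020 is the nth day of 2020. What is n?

Days in months before May: 31 + 29 + 31 + 30 = 121.
Plus 14 days into May → day 135.

135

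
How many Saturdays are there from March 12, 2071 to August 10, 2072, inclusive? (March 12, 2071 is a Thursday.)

74

March 12, 2071 is a Thursday; the first Saturday on or after it is March 14, 2071 (2 days later).
From March 14, 2071 to August 10, 2072: 292 + 223 = 515 days (rest of 2071, to August 10, 2072 in 2072).
515 ÷ 7 = 73 full weeks with remainder 4, so 73 more Saturdays after the first → 74.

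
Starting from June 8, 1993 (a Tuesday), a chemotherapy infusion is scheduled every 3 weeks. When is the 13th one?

February 15, 1994

The 13th occurrence is 12 intervals after the first: 12 × 21 = 252 days after June 8, 1993.
June has 30 days — 22 days to the end of June leaves 230.
July has 31 days (199 left).
August has 31 days (168 left).
September has 30 days (138 left).
October has 31 days (107 left).
November has 30 days (77 left).
December has 31 days (46 left).
January has 31 days (15 left).
15 days into February → February 15, 1994.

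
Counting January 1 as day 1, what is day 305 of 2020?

October 31, 2020

January has 31 days (305 − 31 = 274 remain).
February has 29 days (274 − 29 = 245 remain).
March has 31 days (245 − 31 = 214 remain).
April has 30 days (214 − 30 = 184 remain).
May has 31 days (184 − 31 = 153 remain).
June has 30 days (153 − 30 = 123 remain).
July has 31 days (123 − 31 = 92 remain).
August has 31 days (92 − 31 = 61 remain).
September has 30 days (61 − 30 = 31 remain).
31 into October → October 31.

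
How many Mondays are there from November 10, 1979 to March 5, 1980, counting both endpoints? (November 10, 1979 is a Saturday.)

17

November 10, 1979 is a Saturday; the first Monday on or after it is November 12, 1979 (2 days later).
From November 12, 1979 to March 5, 1980: 18 + 31 + 31 + 29 + 5 = 114 days (rest of November, December, January, February, March).
114 ÷ 7 = 16 full weeks with remainder 2, so 16 more Mondays after the first → 17.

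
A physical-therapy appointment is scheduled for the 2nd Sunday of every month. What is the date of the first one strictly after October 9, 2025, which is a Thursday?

October 2025 starts on a Wednesday; its first Sunday is the 5th, so the 2nd Sunday is the 12th — October 12, 2025.
October 12, 2025 is after October 9, 2025, so that is the next one.

October 12, 2025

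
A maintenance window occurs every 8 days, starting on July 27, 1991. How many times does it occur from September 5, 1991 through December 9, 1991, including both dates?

Occurrences land 8·i days after July 27, 1991 for i = 0, 1, 2, …
September 5, 1991 is 40 days after the start; 40 ÷ 8 = 5 remainder 0. First occurrence in the window: #6 on September 5, 1991 (5×8 = 40 days in).
December 9, 1991 is 135 days after the start; 135 ÷ 8 = 16 remainder 7. Last occurrence in the window: #17 on December 2, 1991.
Occurrences #6 through #17: 12 in total.

12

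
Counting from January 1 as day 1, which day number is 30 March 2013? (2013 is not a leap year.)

89

Days in months before March: 31 + 28 = 59.
Plus 30 days into March → day 89.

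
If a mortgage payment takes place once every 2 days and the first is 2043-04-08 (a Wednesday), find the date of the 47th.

2043-07-09

The 47th occurrence is 46 intervals after the first: 46 × 2 = 92 days after 2043-04-08.
April has 30 days — 22 days to the end of April leaves 70.
May has 31 days (39 left).
June has 30 days (9 left).
9 days into July → 2043-07-09.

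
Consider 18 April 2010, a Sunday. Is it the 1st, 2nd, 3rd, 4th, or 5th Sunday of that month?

3rd

Day 18 falls in week ⌈18/7⌉ of the month.
Days 1–7 hold the 1st Sunday, 8–14 the 2nd, 15–21 the 3rd, 22–28 the 4th, 29–31 the 5th.
18 is in the range for the 3rd.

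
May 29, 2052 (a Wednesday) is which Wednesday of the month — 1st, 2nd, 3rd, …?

Day 29 falls in week ⌈29/7⌉ of the month.
Days 1–7 hold the 1st Wednesday, 8–14 the 2nd, 15–21 the 3rd, 22–28 the 4th, 29–31 the 5th.
29 is in the range for the 5th.

5th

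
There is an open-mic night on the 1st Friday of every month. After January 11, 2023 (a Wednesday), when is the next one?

January 2023 starts on a Sunday, so its 1st Friday is January 6, 2023 (5 days in).
That is not after January 11, 2023, so look at February 2023.
February 2023 starts on a Wednesday, so its 1st Friday is February 3, 2023 (2 days in).

February 3, 2023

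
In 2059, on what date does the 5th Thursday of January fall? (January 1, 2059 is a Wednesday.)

2059-01-30

January 2059 begins on a Wednesday, so the first Thursday is January 2 (1 day later).
The 5th Thursday is 4 weeks later: 2 + 28 = 30.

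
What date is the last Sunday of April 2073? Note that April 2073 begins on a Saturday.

2073-04-30

April 2073 begins on a Saturday, so the first Sunday is April 2 (1 day later).
April 2073 has 30 days. Adding weeks: 2, 9, 16, 23, 30 — the last one ≤ 30 is the 30th.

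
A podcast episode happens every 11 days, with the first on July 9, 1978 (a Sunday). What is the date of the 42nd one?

The 42nd occurrence is 41 intervals after the first: 41 × 11 = 451 days after July 9, 1978.
July has 31 days — 22 days to the end of July leaves 429.
From end of July to end of 1978 is 153 days (276 left).
January has 31 days (245 left).
February has 28 days (217 left).
March has 31 days (186 left).
April has 30 days (156 left).
May has 31 days (125 left).
June has 30 days (95 left).
July has 31 days (64 left).
August has 31 days (33 left).
September has 30 days (3 left).
3 days into October → October 3, 1979.

October 3, 1979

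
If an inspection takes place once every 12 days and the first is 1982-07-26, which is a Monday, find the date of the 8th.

1982-10-18

The 8th occurrence is 7 intervals after the first: 7 × 12 = 84 days after 1982-07-26.
July has 31 days — 5 days to the end of July leaves 79.
August has 31 days (48 left).
September has 30 days (18 left).
18 days into October → 1982-10-18.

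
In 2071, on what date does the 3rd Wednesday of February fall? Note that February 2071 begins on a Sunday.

February 2071 begins on a Sunday, so the first Wednesday is February 4 (3 days later).
The 3rd Wednesday is 2 weeks later: 4 + 14 = 18.

February 18, 2071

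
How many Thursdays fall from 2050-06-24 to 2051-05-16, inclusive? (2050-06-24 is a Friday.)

46

2050-06-24 is a Friday; the first Thursday on or after it is 2050-06-30 (6 days later).
From 2050-06-30 to 2051-05-16: 184 + 136 = 320 days (rest of 2050, to 2051-05-16 in 2051).
320 ÷ 7 = 45 full weeks with remainder 5, so 45 more Thursdays after the first → 46.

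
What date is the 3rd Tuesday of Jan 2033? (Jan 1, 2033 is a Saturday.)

Jan 2033 begins on a Saturday, so the first Tuesday is Jan 4 (3 days later).
The 3rd Tuesday is 2 weeks later: 4 + 14 = 18.

Jan 18, 2033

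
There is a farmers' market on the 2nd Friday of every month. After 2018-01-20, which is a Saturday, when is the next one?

2018-02-09

January 2018 starts on a Monday; its first Friday is the 5th, so the 2nd Friday is the 12th — 2018-01-12.
That is not after 2018-01-20, so look at February 2018.
February 2018 starts on a Thursday; its first Friday is the 2nd, so the 2nd Friday is the 9th — 2018-02-09.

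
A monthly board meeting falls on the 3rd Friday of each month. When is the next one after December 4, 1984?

December 21, 1984

December 1984 starts on a Saturday; its first Friday is the 7th, so the 3rd Friday is the 21st — December 21, 1984.
December 21, 1984 is after December 4, 1984, so that is the next one.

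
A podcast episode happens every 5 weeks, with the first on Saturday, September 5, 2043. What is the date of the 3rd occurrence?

The 3rd occurrence is 2 intervals after the first: 2 × 35 = 70 days after September 5, 2043.
September has 30 days — 25 days to the end of September leaves 45.
October has 31 days (14 left).
14 days into November → November 14, 2043.

November 14, 2043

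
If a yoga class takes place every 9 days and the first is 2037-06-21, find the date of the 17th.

2037-11-12

The 17th occurrence is 16 intervals after the first: 16 × 9 = 144 days after 2037-06-21.
June has 30 days — 9 days to the end of June leaves 135.
July has 31 days (104 left).
August has 31 days (73 left).
September has 30 days (43 left).
October has 31 days (12 left).
12 days into November → 2037-11-12.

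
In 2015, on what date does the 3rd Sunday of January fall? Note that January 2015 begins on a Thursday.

January 2015 begins on a Thursday, so the first Sunday is January 4 (3 days later).
The 3rd Sunday is 2 weeks later: 4 + 14 = 18.

January 18, 2015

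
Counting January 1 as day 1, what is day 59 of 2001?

2001-02-28

January has 31 days (59 − 31 = 28 remain).
28 into February → February 28.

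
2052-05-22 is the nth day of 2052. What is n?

143

Days in months before May: 31 + 29 + 31 + 30 = 121.
Plus 22 days into May → day 143.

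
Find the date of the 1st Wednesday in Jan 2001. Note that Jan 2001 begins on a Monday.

Jan 3, 2001

Jan 2001 begins on a Monday, so the first Wednesday is Jan 3 (2 days later).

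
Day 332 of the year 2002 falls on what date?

November 28, 2002

January has 31 days (332 − 31 = 301 remain).
February has 28 days (301 − 28 = 273 remain).
March has 31 days (273 − 31 = 242 remain).
April has 30 days (242 − 30 = 212 remain).
May has 31 days (212 − 31 = 181 remain).
June has 30 days (181 − 30 = 151 remain).
July has 31 days (151 − 31 = 120 remain).
August has 31 days (120 − 31 = 89 remain).
September has 30 days (89 − 30 = 59 remain).
October has 31 days (59 − 31 = 28 remain).
28 into November → November 28.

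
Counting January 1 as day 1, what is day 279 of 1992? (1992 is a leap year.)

1992-10-05

January has 31 days (279 − 31 = 248 remain).
February has 29 days (248 − 29 = 219 remain).
March has 31 days (219 − 31 = 188 remain).
April has 30 days (188 − 30 = 158 remain).
May has 31 days (158 − 31 = 127 remain).
June has 30 days (127 − 30 = 97 remain).
July has 31 days (97 − 31 = 66 remain).
August has 31 days (66 − 31 = 35 remain).
September has 30 days (35 − 30 = 5 remain).
5 into October → October 5.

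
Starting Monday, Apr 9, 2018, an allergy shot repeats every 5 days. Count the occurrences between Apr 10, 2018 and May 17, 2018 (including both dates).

7

Occurrences land 5·i days after Apr 9, 2018 for i = 0, 1, 2, …
Apr 10, 2018 is 1 day after the start; 1 ÷ 5 = 0 remainder 1; since the remainder is 1, round up to i = 1. First occurrence in the window: #2 on Apr 14, 2018 (1×5 = 5 days in).
May 17, 2018 is 38 days after the start; 38 ÷ 5 = 7 remainder 3. Last occurrence in the window: #8 on May 14, 2018.
Occurrences #2 through #8: 7 in total.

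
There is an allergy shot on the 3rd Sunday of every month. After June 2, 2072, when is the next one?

June 2072 starts on a Wednesday; its first Sunday is the 5th, so the 3rd Sunday is the 19th — June 19, 2072.
June 19, 2072 is after June 2, 2072, so that is the next one.

June 19, 2072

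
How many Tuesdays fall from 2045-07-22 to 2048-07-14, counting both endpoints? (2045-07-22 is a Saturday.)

2045-07-22 is a Saturday; the first Tuesday on or after it is 2045-07-25 (3 days later).
From 2045-07-25 to 2048-07-14: 159 + 365 + 365 + 196 = 1085 days (rest of 2045, 2046, 2047, to 2048-07-14 in 2048).
1085 ÷ 7 = 155 full weeks with remainder 0, so 155 more Tuesdays after the first → 156.

156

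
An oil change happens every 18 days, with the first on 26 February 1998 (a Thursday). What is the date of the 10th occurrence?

The 10th occurrence is 9 intervals after the first: 9 × 18 = 162 days after 26 February 1998.
February has 28 days — 2 days to the end of February leaves 160.
March has 31 days (129 left).
April has 30 days (99 left).
May has 31 days (68 left).
June has 30 days (38 left).
July has 31 days (7 left).
7 days into August → 7 August 1998.

7 August 1998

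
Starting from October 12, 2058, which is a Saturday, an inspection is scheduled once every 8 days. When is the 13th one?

The 13th occurrence is 12 intervals after the first: 12 × 8 = 96 days after October 12, 2058.
October has 31 days — 19 days to the end of October leaves 77.
November has 30 days (47 left).
December has 31 days (16 left).
16 days into January → January 16, 2059.

January 16, 2059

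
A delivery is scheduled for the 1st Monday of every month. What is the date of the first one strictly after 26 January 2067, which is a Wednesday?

7 February 2067

January 2067 starts on a Saturday, so its 1st Monday is 3 January 2067 (2 days in).
That is not after 26 January 2067, so look at February 2067.
February 2067 starts on a Tuesday, so its 1st Monday is 7 February 2067 (6 days in).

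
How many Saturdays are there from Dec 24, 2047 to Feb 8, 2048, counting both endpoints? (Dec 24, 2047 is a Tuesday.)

Dec 24, 2047 is a Tuesday; the first Saturday on or after it is Dec 28, 2047 (4 days later).
From Dec 28, 2047 to Feb 8, 2048: 3 + 31 + 8 = 42 days (rest of Dec, Jan, Feb).
42 ÷ 7 = 6 full weeks with remainder 0, so 6 more Saturdays after the first → 7.

7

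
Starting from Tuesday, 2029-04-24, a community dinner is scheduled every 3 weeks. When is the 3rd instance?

2029-06-05

The 3rd occurrence is 2 intervals after the first: 2 × 21 = 42 days after 2029-04-24.
April has 30 days — 6 days to the end of April leaves 36.
May has 31 days (5 left).
5 days into June → 2029-06-05.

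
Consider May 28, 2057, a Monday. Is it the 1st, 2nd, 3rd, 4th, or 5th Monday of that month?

4th

Day 28 falls in week ⌈28/7⌉ of the month.
Days 1–7 hold the 1st Monday, 8–14 the 2nd, 15–21 the 3rd, 22–28 the 4th, 29–31 the 5th.
28 is in the range for the 4th.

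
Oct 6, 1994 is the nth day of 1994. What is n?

Days in months before Oct: 31 + 28 + 31 + 30 + 31 + 30 + 31 + 31 + 30 = 273.
Plus 6 days into Oct → day 279.

279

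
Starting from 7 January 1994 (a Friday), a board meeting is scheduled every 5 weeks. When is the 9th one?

14 October 1994

The 9th occurrence is 8 intervals after the first: 8 × 35 = 280 days after 7 January 1994.
January has 31 days — 24 days to the end of January leaves 256.
February has 28 days (228 left).
March has 31 days (197 left).
April has 30 days (167 left).
May has 31 days (136 left).
June has 30 days (106 left).
July has 31 days (75 left).
August has 31 days (44 left).
September has 30 days (14 left).
14 days into October → 14 October 1994.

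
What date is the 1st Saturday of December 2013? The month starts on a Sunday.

December 2013 begins on a Sunday, so the first Saturday is December 7 (6 days later).

7 December 2013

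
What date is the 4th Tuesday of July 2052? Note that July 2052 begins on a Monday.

2052-07-23

July 2052 begins on a Monday, so the first Tuesday is July 2 (1 day later).
The 4th Tuesday is 3 weeks later: 2 + 21 = 23.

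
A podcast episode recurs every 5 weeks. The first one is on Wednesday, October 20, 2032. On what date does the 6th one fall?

The 6th occurrence is 5 intervals after the first: 5 × 35 = 175 days after October 20, 2032.
October has 31 days — 11 days to the end of October leaves 164.
November has 30 days (134 left).
December has 31 days (103 left).
January has 31 days (72 left).
February has 28 days (44 left).
March has 31 days (13 left).
13 days into April → April 13, 2033.

April 13, 2033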